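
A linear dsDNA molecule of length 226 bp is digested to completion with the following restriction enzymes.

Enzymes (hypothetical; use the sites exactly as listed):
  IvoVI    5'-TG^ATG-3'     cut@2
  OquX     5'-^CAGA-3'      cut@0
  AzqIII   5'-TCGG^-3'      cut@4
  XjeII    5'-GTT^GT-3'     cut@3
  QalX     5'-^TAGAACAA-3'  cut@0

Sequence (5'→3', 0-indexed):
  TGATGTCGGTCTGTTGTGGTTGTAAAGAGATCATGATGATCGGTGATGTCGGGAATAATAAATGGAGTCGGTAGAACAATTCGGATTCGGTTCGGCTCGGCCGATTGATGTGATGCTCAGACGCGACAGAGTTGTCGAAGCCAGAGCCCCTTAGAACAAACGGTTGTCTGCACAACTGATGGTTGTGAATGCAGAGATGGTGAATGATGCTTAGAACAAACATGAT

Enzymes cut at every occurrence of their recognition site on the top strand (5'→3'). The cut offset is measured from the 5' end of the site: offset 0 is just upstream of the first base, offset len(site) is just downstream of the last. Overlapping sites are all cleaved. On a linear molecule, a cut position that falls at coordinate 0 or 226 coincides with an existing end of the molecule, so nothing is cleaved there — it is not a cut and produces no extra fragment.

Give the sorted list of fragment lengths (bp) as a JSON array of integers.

Scan for sites:
  IvoVI TGATG/2: at [0, 33, 43, 105, 110, 176, 204] ⇒ [2, 35, 45, 107, 112, 178, 206]
  OquX CAGA/0: at [117, 126, 141, 191] ⇒ [117, 126, 141, 191]
  AzqIII TCGG/4: at [5, 39, 48, 67, 80, 86, 91, 96] ⇒ [9, 43, 52, 71, 84, 90, 95, 100]
  XjeII GTTGT/3: at [12, 18, 130, 162, 181] ⇒ [15, 21, 133, 165, 184]
  QalX TAGAACAA/0: at [71, 151, 211] ⇒ [71, 151, 211]

All cut coordinates (distinct, sorted): [2, 9, 15, 21, 35, 43, 45, 52, 71, 84, 90, 95, 100, 107, 112, 117, 126, 133, 141, 151, 165, 178, 184, 191, 206, 211]

Fragment lengths:
  [0,2): 2 bp
  [2,9): 7 bp
  [9,15): 6 bp
  [15,21): 6 bp
  [21,35): 14 bp
  [35,43): 8 bp
  [43,45): 2 bp
  [45,52): 7 bp
  [52,71): 19 bp
  [71,84): 13 bp
  [84,90): 6 bp
  [90,95): 5 bp
  [95,100): 5 bp
  [100,107): 7 bp
  [107,112): 5 bp
  [112,117): 5 bp
  [117,126): 9 bp
  [126,133): 7 bp
  [133,141): 8 bp
  [141,151): 10 bp
  [151,165): 14 bp
  [165,178): 13 bp
  [178,184): 6 bp
  [184,191): 7 bp
  [191,206): 15 bp
  [206,211): 5 bp
  [211,226): 15 bp

[2,2,5,5,5,5,5,6,6,6,6,7,7,7,7,7,8,8,9,10,13,13,14,14,15,15,19]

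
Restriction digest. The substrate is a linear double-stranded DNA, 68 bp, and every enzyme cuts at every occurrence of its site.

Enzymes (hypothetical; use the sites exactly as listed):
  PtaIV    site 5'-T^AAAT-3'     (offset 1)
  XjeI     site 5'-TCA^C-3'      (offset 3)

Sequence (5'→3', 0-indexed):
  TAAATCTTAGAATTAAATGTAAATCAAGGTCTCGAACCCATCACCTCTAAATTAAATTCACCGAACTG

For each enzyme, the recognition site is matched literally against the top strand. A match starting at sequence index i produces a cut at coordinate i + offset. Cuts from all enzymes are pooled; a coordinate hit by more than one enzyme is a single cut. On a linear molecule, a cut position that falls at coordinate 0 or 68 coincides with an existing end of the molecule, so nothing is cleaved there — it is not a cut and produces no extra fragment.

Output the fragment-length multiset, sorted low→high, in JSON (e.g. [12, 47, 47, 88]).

[1,5,5,6,7,8,13,23]

Per-enzyme occurrences:
  PtaIV (TAAAT, off=1): starts [0, 13, 19, 47, 52] → cuts [1, 14, 20, 48, 53]
  XjeI (TCAC, off=3): starts [40, 57] → cuts [43, 60]

Pooled cuts: [1, 14, 20, 43, 48, 53, 60]

Fragment lengths:
  [0,1): 1 bp
  [1,14): 13 bp
  [14,20): 6 bp
  [20,43): 23 bp
  [43,48): 5 bp
  [48,53): 5 bp
  [53,60): 7 bp
  [60,68): 8 bp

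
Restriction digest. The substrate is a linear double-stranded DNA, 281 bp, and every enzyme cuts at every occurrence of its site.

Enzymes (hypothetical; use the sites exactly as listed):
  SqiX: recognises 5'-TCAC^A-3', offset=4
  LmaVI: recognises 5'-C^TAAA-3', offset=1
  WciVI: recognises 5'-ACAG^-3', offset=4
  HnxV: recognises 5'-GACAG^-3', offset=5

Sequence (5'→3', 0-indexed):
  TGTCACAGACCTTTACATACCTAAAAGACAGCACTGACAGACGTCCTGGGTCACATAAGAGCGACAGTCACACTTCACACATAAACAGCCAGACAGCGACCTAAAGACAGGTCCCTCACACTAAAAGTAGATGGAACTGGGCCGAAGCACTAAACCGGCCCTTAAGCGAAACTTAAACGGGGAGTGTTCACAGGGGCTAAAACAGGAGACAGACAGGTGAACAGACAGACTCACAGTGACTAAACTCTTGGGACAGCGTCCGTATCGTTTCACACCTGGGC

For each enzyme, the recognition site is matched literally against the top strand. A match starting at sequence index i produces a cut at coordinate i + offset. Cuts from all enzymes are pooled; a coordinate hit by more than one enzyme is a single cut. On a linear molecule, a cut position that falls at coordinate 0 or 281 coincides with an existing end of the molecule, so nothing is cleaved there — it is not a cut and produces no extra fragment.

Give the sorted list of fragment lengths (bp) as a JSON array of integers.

[2,2,2,2,4,4,4,4,4,5,6,6,7,7,8,8,8,8,9,9,9,10,10,13,13,14,16,17,29,41]

Per-enzyme occurrences:
  SqiX (TCACA, off=4): starts [2, 50, 67, 74, 115, 187, 230, 269] → cuts [6, 54, 71, 78, 119, 191, 234, 273]
  LmaVI (CTAAA, off=1): starts [20, 100, 120, 149, 196, 239] → cuts [21, 101, 121, 150, 197, 240]
  WciVI (ACAG, off=4): starts [4, 27, 36, 63, 84, 92, 106, 189, 201, 208, 212, 220, 224, 232, 252] → cuts [8, 31, 40, 67, 88, 96, 110, 193, 205, 212, 216, 224, 228, 236, 256]
  HnxV (GACAG, off=5): starts [26, 35, 62, 91, 105, 207, 211, 223, 251] → cuts [31, 40, 67, 96, 110, 212, 216, 228, 256]

Pooled cuts: [6, 8, 21, 31, 40, 54, 67, 71, 78, 88, 96, 101, 110, 119, 121, 150, 191, 193, 197, 205, 212, 216, 224, 228, 234, 236, 240, 256, 273]

Fragments:
  [0,6): 6 bp
  [6,8): 2 bp
  [8,21): 13 bp
  [21,31): 10 bp
  [31,40): 9 bp
  [40,54): 14 bp
  [54,67): 13 bp
  [67,71): 4 bp
  [71,78): 7 bp
  [78,88): 10 bp
  [88,96): 8 bp
  [96,101): 5 bp
  [101,110): 9 bp
  [110,119): 9 bp
  [119,121): 2 bp
  [121,150): 29 bp
  [150,191): 41 bp
  [191,193): 2 bp
  [193,197): 4 bp
  [197,205): 8 bp
  [205,212): 7 bp
  [212,216): 4 bp
  [216,224): 8 bp
  [224,228): 4 bp
  [228,234): 6 bp
  [234,236): 2 bp
  [236,240): 4 bp
  [240,256): 16 bp
  [256,273): 17 bp
  [273,281): 8 bp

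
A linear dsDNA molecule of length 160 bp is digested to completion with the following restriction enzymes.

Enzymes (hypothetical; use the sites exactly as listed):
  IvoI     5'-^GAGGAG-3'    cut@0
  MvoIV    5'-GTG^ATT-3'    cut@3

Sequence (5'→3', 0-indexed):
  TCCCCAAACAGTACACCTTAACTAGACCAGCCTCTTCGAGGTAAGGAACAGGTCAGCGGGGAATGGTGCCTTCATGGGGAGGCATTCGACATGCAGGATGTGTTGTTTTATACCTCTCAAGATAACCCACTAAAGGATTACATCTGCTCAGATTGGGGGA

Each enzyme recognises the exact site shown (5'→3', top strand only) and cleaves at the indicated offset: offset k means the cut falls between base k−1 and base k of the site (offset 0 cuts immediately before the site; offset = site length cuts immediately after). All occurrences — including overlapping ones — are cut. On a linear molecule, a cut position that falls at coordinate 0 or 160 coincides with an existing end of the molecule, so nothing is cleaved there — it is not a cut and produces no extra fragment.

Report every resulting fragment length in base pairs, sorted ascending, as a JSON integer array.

Site scan:
  IvoI (GAGGAG, off=0): no sites
  MvoIV (GTGATT, off=3): no sites

Pooled cuts: ∅

Fragment lengths:
  no cuts → one linear fragment of 160 bp

[160]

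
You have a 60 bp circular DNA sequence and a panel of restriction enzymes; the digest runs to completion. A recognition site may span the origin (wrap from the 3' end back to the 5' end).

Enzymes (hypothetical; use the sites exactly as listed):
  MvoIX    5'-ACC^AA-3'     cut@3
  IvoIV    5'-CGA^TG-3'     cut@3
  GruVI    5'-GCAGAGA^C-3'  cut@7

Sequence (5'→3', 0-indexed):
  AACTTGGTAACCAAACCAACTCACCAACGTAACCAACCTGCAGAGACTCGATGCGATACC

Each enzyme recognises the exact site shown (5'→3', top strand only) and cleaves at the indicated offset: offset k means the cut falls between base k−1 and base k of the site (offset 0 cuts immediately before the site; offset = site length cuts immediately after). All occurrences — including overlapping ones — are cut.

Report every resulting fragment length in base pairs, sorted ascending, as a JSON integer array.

Scan for sites:
  MvoIX ACCAA/3: at [9, 14, 22, 31, 57] ⇒ [0, 12, 17, 25, 34]
  IvoIV CGATG/3: at [48] ⇒ [51]
  GruVI GCAGAGAC/7: at [39] ⇒ [46]

All cut coordinates (distinct, sorted): [0, 12, 17, 25, 34, 46, 51]

Fragment lengths:
  0→12: 12 bp
  12→17: 5 bp
  17→25: 8 bp
  25→34: 9 bp
  34→46: 12 bp
  46→51: 5 bp
  51→0 (wrap): 60-51+0 = 9 bp

[5,5,8,9,9,12,12]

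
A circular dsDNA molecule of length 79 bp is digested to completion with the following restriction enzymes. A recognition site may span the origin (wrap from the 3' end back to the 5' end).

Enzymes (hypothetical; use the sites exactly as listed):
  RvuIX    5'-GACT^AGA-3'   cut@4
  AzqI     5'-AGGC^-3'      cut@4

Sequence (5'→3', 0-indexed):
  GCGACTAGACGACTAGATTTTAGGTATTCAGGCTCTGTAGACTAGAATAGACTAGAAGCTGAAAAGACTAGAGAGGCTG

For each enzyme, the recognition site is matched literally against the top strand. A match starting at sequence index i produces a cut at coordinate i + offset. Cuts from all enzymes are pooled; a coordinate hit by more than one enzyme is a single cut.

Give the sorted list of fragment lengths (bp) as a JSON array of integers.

Per-enzyme occurrences:
  RvuIX GACTAGA/4: at [2, 10, 39, 49, 65] ⇒ [6, 14, 43, 53, 69]
  AzqI AGGC/4: at [29, 73] ⇒ [33, 77]

Pooled cuts: [6, 14, 33, 43, 53, 69, 77]

Fragment lengths:
  6→14: 8 bp
  14→33: 19 bp
  33→43: 10 bp
  43→53: 10 bp
  53→69: 16 bp
  69→77: 8 bp
  77→6 (wrap): 79-77+6 = 8 bp

[8,8,8,10,10,16,19]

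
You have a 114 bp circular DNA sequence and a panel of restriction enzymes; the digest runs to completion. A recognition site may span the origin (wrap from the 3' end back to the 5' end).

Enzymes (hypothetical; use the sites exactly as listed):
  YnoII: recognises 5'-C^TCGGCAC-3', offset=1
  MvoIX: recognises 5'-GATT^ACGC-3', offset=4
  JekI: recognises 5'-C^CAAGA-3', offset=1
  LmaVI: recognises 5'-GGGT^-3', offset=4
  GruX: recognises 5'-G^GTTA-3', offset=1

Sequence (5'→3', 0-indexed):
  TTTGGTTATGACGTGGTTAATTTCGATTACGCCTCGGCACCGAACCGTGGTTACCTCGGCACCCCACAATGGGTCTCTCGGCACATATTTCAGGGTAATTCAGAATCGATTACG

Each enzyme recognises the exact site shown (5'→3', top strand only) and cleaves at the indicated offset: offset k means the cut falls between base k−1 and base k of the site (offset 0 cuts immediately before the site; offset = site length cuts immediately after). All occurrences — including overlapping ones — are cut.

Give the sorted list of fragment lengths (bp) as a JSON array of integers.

[3,5,6,11,13,16,19,19,22]

Scan for sites:
  YnoII (CTCGGCAC, off=1): starts [32, 54, 76] → cuts [33, 55, 77]
  MvoIX (GATTACGC, off=4): starts [24] → cuts [28]
  JekI (CCAAGA, off=1): no sites
  LmaVI (GGGT, off=4): starts [70, 92] → cuts [74, 96]
  GruX (GGTTA, off=1): starts [3, 14, 48] → cuts [4, 15, 49]

All cut coordinates (distinct, sorted): [4, 15, 28, 33, 49, 55, 74, 77, 96]

Fragment lengths:
  4→15: 11 bp
  15→28: 13 bp
  28→33: 5 bp
  33→49: 16 bp
  49→55: 6 bp
  55→74: 19 bp
  74→77: 3 bp
  77→96: 19 bp
  96→4 (wrap): 114-96+4 = 22 bp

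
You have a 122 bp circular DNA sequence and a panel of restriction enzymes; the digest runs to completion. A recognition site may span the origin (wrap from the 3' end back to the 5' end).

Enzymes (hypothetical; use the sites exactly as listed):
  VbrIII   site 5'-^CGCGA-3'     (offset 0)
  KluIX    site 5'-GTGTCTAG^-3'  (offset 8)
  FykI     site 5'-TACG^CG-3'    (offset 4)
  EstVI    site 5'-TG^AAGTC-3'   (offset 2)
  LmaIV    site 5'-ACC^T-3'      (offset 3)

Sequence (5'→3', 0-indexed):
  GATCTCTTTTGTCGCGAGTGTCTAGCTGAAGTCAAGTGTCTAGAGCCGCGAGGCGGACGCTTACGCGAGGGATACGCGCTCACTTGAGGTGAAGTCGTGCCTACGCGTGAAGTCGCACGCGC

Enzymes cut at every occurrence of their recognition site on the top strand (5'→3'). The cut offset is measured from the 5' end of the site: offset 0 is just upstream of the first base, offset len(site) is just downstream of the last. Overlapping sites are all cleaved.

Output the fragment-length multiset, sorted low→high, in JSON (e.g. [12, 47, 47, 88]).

[2,3,3,4,10,11,13,14,15,15,15,17]

Scan for sites:
  VbrIII CGCGA/0: at [12, 46, 63, 119] ⇒ [12, 46, 63, 119]
  KluIX GTGTCTAG/8: at [17, 35] ⇒ [25, 43]
  FykI TACGCG/4: at [61, 72, 101] ⇒ [65, 76, 105]
  EstVI TGAAGTC/2: at [26, 89, 107] ⇒ [28, 91, 109]
  LmaIV (ACCT, off=3): no sites

All cut coordinates (distinct, sorted): [12, 25, 28, 43, 46, 63, 65, 76, 91, 105, 109, 119]

Fragment lengths:
  12→25: 13 bp
  25→28: 3 bp
  28→43: 15 bp
  43→46: 3 bp
  46→63: 17 bp
  63→65: 2 bp
  65→76: 11 bp
  76→91: 15 bp
  91→105: 14 bp
  105→109: 4 bp
  109→119: 10 bp
  119→12 (wrap): 122-119+12 = 15 bp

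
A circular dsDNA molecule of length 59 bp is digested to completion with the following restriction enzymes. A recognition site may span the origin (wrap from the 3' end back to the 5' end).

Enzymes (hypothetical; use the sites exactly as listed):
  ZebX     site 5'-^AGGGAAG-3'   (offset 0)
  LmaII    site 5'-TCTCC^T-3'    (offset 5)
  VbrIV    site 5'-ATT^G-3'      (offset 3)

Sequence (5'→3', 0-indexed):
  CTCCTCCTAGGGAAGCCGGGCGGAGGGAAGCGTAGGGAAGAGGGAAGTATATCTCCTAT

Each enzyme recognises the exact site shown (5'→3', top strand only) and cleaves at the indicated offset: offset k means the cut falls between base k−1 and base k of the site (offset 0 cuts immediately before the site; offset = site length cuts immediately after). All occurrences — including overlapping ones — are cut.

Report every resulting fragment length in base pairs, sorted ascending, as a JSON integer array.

[4,7,7,10,15,16]

Site scan:
  ZebX AGGGAAG/0: at [8, 23, 33, 40] ⇒ [8, 23, 33, 40]
  LmaII TCTCCT/5: at [51, 58] ⇒ [4, 56]
  VbrIV (ATTG, off=3): no sites

All cut coordinates (distinct, sorted): [4, 8, 23, 33, 40, 56]

Fragment lengths:
  4→8: 4 bp
  8→23: 15 bp
  23→33: 10 bp
  33→40: 7 bp
  40→56: 16 bp
  56→4 (wrap): 59-56+4 = 7 bp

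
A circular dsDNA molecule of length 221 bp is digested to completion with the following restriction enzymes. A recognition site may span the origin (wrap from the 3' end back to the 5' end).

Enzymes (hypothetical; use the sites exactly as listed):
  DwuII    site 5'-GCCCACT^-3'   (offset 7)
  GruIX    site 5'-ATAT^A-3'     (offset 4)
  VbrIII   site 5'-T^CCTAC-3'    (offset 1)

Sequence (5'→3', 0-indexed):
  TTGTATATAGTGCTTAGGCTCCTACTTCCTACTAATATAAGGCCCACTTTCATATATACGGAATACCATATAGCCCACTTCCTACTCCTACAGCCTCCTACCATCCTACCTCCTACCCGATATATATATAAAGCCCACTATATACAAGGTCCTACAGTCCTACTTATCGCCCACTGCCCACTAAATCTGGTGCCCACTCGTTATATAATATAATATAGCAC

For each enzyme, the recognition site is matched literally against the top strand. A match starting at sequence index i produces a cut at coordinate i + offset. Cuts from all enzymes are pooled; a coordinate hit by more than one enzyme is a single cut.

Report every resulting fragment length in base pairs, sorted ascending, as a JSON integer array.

Site scan:
  DwuII GCCCACT/7: at [41, 72, 132, 168, 175, 191] ⇒ [48, 79, 139, 175, 182, 198]
  GruIX ATATA/4: at [4, 34, 51, 53, 67, 119, 121, 123, 125, 139, 202, 207, 212] ⇒ [8, 38, 55, 57, 71, 123, 125, 127, 129, 143, 206, 211, 216]
  VbrIII TCCTAC/1: at [19, 26, 79, 85, 95, 103, 110, 149, 157] ⇒ [20, 27, 80, 86, 96, 104, 111, 150, 158]

All cut coordinates (distinct, sorted): [8, 20, 27, 38, 48, 55, 57, 71, 79, 80, 86, 96, 104, 111, 123, 125, 127, 129, 139, 143, 150, 158, 175, 182, 198, 206, 211, 216]

Fragment lengths:
  8→20: 12 bp
  20→27: 7 bp
  27→38: 11 bp
  38→48: 10 bp
  48→55: 7 bp
  55→57: 2 bp
  57→71: 14 bp
  71→79: 8 bp
  79→80: 1 bp
  80→86: 6 bp
  86→96: 10 bp
  96→104: 8 bp
  104→111: 7 bp
  111→123: 12 bp
  123→125: 2 bp
  125→127: 2 bp
  127→129: 2 bp
  129→139: 10 bp
  139→143: 4 bp
  143→150: 7 bp
  150→158: 8 bp
  158→175: 17 bp
  175→182: 7 bp
  182→198: 16 bp
  198→206: 8 bp
  206→211: 5 bp
  211→216: 5 bp
  216→8 (wrap): 221-216+8 = 13 bp

[1,2,2,2,2,4,5,5,6,7,7,7,7,7,8,8,8,8,10,10,10,11,12,12,13,14,16,17]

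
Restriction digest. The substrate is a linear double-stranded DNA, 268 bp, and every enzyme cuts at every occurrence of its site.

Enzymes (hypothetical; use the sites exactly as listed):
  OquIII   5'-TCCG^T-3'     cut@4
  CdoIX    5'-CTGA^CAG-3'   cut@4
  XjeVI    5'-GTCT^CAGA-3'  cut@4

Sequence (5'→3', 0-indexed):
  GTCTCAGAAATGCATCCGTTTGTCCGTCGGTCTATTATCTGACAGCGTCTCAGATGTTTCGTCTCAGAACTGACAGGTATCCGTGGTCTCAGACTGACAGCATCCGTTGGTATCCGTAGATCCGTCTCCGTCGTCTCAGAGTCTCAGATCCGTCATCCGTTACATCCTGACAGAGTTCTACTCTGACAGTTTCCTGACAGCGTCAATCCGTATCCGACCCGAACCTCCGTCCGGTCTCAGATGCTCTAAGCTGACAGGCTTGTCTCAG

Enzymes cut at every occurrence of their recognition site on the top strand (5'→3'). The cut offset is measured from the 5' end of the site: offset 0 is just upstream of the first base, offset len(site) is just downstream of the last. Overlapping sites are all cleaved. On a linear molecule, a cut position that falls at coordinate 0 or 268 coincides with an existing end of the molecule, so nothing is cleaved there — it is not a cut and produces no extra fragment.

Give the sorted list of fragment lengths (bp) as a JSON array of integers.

Site scan:
  OquIII (TCCGT, off=4): starts [14, 22, 79, 102, 112, 120, 126, 148, 155, 206, 225] → cuts [18, 26, 83, 106, 116, 124, 130, 152, 159, 210, 229]
  CdoIX (CTGACAG, off=4): starts [38, 69, 93, 166, 182, 193, 250] → cuts [42, 73, 97, 170, 186, 197, 254]
  XjeVI (GTCTCAGA, off=4): starts [0, 46, 60, 85, 132, 140, 233] → cuts [4, 50, 64, 89, 136, 144, 237]

Pooled cuts: [4, 18, 26, 42, 50, 64, 73, 83, 89, 97, 106, 116, 124, 130, 136, 144, 152, 159, 170, 186, 197, 210, 229, 237, 254]

Fragments:
  [0,4): 4 bp
  [4,18): 14 bp
  [18,26): 8 bp
  [26,42): 16 bp
  [42,50): 8 bp
  [50,64): 14 bp
  [64,73): 9 bp
  [73,83): 10 bp
  [83,89): 6 bp
  [89,97): 8 bp
  [97,106): 9 bp
  [106,116): 10 bp
  [116,124): 8 bp
  [124,130): 6 bp
  [130,136): 6 bp
  [136,144): 8 bp
  [144,152): 8 bp
  [152,159): 7 bp
  [159,170): 11 bp
  [170,186): 16 bp
  [186,197): 11 bp
  [197,210): 13 bp
  [210,229): 19 bp
  [229,237): 8 bp
  [237,254): 17 bp
  [254,268): 14 bp

[4,6,6,6,7,8,8,8,8,8,8,8,9,9,10,10,11,11,13,14,14,14,16,16,17,19]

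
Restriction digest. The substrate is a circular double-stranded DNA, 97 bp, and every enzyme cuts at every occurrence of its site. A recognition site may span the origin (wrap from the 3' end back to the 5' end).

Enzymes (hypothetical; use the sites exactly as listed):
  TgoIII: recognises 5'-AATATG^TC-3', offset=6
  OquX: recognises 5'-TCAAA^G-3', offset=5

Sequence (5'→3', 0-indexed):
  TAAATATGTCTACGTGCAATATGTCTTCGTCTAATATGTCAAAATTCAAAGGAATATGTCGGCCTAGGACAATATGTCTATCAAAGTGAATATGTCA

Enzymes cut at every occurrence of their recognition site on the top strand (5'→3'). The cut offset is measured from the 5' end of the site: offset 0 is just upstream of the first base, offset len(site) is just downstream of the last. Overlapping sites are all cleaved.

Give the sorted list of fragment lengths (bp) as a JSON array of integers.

[8,9,9,11,12,15,15,18]

Per-enzyme occurrences:
  TgoIII AATATGTC/6: at [2, 17, 32, 52, 70, 88] ⇒ [8, 23, 38, 58, 76, 94]
  OquX TCAAAG/5: at [45, 80] ⇒ [50, 85]

Pooled cuts: [8, 23, 38, 50, 58, 76, 85, 94]

Fragment lengths:
  8→23: 15 bp
  23→38: 15 bp
  38→50: 12 bp
  50→58: 8 bp
  58→76: 18 bp
  76→85: 9 bp
  85→94: 9 bp
  94→8 (wrap): 97-94+8 = 11 bp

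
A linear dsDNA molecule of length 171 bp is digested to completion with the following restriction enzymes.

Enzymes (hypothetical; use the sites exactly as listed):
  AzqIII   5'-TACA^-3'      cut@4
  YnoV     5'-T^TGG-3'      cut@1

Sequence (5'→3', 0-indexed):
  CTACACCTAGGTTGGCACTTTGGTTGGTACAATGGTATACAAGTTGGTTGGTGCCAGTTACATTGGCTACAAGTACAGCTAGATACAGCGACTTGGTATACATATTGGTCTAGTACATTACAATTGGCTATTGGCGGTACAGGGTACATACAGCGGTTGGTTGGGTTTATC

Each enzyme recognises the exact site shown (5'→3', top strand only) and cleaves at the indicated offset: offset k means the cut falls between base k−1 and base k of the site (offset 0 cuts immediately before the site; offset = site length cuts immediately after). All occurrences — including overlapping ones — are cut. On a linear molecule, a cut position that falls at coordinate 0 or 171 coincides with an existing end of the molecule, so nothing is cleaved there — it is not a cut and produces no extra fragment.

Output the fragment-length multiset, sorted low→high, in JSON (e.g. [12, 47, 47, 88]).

[1,2,3,3,4,4,4,4,5,5,5,6,6,7,7,7,7,8,8,9,10,10,10,10,12,14]

Scan for sites:
  AzqIII TACA/4: at [1, 27, 37, 58, 67, 73, 83, 98, 113, 118, 137, 144, 148] ⇒ [5, 31, 41, 62, 71, 77, 87, 102, 117, 122, 141, 148, 152]
  YnoV TTGG/1: at [11, 19, 23, 43, 47, 62, 92, 104, 123, 130, 156, 160] ⇒ [12, 20, 24, 44, 48, 63, 93, 105, 124, 131, 157, 161]

All cut coordinates (distinct, sorted): [5, 12, 20, 24, 31, 41, 44, 48, 62, 63, 71, 77, 87, 93, 102, 105, 117, 122, 124, 131, 141, 148, 152, 157, 161]

Fragment lengths:
  [0,5): 5 bp
  [5,12): 7 bp
  [12,20): 8 bp
  [20,24): 4 bp
  [24,31): 7 bp
  [31,41): 10 bp
  [41,44): 3 bp
  [44,48): 4 bp
  [48,62): 14 bp
  [62,63): 1 bp
  [63,71): 8 bp
  [71,77): 6 bp
  [77,87): 10 bp
  [87,93): 6 bp
  [93,102): 9 bp
  [102,105): 3 bp
  [105,117): 12 bp
  [117,122): 5 bp
  [122,124): 2 bp
  [124,131): 7 bp
  [131,141): 10 bp
  [141,148): 7 bp
  [148,152): 4 bp
  [152,157): 5 bp
  [157,161): 4 bp
  [161,171): 10 bp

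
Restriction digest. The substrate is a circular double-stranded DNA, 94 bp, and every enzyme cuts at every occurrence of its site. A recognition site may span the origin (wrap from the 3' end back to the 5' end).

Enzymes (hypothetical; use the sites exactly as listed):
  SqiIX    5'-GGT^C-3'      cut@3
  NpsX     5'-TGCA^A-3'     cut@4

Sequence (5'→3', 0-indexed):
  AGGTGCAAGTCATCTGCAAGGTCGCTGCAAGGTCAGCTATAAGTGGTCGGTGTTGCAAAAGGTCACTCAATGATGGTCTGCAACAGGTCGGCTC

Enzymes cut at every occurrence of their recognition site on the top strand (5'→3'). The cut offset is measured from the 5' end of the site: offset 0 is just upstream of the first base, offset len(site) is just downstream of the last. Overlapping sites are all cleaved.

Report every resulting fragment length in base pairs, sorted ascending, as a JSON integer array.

[4,4,5,6,6,7,10,11,13,14,14]

Scan for sites:
  SqiIX (GGTC, off=3): starts [19, 30, 44, 60, 74, 85] → cuts [22, 33, 47, 63, 77, 88]
  NpsX (TGCAA, off=4): starts [3, 14, 25, 53, 78] → cuts [7, 18, 29, 57, 82]

All cut coordinates (distinct, sorted): [7, 18, 22, 29, 33, 47, 57, 63, 77, 82, 88]

Fragment lengths:
  7→18: 11 bp
  18→22: 4 bp
  22→29: 7 bp
  29→33: 4 bp
  33→47: 14 bp
  47→57: 10 bp
  57→63: 6 bp
  63→77: 14 bp
  77→82: 5 bp
  82→88: 6 bp
  88→7 (wrap): 94-88+7 = 13 bp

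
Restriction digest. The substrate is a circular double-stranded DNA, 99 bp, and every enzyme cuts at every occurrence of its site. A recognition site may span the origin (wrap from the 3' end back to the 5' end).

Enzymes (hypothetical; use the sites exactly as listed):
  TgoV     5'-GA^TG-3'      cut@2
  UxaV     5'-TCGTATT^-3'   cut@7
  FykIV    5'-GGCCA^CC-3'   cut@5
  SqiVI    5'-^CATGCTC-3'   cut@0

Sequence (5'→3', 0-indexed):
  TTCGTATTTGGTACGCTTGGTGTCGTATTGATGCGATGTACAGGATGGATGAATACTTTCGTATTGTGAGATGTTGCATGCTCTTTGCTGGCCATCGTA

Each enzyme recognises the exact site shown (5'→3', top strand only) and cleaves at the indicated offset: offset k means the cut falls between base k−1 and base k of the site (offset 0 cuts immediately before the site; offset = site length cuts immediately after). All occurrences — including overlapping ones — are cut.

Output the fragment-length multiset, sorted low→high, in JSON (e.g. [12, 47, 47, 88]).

Site scan:
  TgoV (GATG, off=2): starts [29, 34, 43, 47, 69] → cuts [31, 36, 45, 49, 71]
  UxaV (TCGTATT, off=7): starts [1, 22, 58, 94] → cuts [2, 8, 29, 65]
  FykIV (GGCCACC, off=5): no sites
  SqiVI (CATGCTC, off=0): starts [76] → cuts [76]

All cut coordinates (distinct, sorted): [2, 8, 29, 31, 36, 45, 49, 65, 71, 76]

Fragments:
  2→8: 6 bp
  8→29: 21 bp
  29→31: 2 bp
  31→36: 5 bp
  36→45: 9 bp
  45→49: 4 bp
  49→65: 16 bp
  65→71: 6 bp
  71→76: 5 bp
  76→2 (wrap): 99-76+2 = 25 bp

[2,4,5,5,6,6,9,16,21,25]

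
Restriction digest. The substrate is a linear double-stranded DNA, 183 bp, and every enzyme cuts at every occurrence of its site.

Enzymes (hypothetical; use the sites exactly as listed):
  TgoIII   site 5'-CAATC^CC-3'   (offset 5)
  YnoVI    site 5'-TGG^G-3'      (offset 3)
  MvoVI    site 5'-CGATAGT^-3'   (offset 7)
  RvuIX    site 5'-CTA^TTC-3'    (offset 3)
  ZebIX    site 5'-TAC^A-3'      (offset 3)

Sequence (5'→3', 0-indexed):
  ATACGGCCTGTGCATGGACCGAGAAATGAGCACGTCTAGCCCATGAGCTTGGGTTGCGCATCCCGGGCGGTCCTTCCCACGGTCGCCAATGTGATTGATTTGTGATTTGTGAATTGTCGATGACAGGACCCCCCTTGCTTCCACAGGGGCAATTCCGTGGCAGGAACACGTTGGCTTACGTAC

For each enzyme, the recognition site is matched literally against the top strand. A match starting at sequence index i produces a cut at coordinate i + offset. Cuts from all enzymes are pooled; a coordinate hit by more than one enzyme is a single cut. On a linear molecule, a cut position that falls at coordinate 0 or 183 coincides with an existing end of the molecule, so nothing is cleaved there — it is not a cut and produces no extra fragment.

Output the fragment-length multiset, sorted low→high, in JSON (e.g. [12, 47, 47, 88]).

Scan for sites:
  TgoIII (CAATCCC, off=5): no sites
  YnoVI (TGGG, off=3): starts [49] → cuts [52]
  MvoVI (CGATAGT, off=7): no sites
  RvuIX (CTATTC, off=3): no sites
  ZebIX (TACA, off=3): no sites

All cut coordinates (distinct, sorted): [52]

Fragments:
  [0,52): 52 bp
  [52,183): 131 bp

[52,131]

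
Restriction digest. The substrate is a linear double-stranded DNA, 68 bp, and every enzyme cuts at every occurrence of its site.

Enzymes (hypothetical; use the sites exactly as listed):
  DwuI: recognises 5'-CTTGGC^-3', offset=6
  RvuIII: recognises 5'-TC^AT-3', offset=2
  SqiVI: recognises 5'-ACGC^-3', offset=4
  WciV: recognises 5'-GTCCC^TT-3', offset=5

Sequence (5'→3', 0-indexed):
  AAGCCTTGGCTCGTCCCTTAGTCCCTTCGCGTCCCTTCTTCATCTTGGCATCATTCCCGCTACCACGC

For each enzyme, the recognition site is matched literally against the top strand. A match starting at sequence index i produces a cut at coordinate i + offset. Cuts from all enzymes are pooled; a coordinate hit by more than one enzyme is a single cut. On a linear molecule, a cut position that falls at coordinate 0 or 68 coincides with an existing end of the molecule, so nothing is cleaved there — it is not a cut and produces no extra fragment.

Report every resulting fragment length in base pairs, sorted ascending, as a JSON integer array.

[3,6,7,8,8,10,10,16]

Scan for sites:
  DwuI CTTGGC/6: at [4, 43] ⇒ [10, 49]
  RvuIII TCAT/2: at [39, 50] ⇒ [41, 52]
  SqiVI ACGC/4: at [64] ⇒ [] (position 68 is a terminus of the linear molecule — no cut)
  WciV GTCCCTT/5: at [12, 20, 30] ⇒ [17, 25, 35]

All cut coordinates (distinct, sorted): [10, 17, 25, 35, 41, 49, 52]

Fragment lengths:
  [0,10): 10 bp
  [10,17): 7 bp
  [17,25): 8 bp
  [25,35): 10 bp
  [35,41): 6 bp
  [41,49): 8 bp
  [49,52): 3 bp
  [52,68): 16 bp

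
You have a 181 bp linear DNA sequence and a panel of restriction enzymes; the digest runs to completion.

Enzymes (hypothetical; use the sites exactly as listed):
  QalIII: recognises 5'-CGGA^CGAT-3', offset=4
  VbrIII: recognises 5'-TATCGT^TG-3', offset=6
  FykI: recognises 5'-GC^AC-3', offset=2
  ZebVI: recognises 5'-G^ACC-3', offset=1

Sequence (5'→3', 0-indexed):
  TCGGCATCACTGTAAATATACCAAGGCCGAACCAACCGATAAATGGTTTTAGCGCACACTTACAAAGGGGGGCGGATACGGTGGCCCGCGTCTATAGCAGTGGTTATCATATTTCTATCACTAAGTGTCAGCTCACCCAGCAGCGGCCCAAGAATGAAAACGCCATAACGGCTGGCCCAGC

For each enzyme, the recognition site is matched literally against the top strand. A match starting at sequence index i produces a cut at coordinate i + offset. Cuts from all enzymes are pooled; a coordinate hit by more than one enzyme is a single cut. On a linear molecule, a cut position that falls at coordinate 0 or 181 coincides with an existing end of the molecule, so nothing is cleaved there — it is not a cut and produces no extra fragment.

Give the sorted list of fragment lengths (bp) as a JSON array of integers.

Site scan:
  QalIII (CGGACGAT, off=4): no sites
  VbrIII (TATCGTTG, off=6): no sites
  FykI GCAC/2: at [53] ⇒ [55]
  ZebVI (GACC, off=1): no sites

Pooled cuts: [55]

Fragment lengths:
  [0,55): 55 bp
  [55,181): 126 bp

[55,126]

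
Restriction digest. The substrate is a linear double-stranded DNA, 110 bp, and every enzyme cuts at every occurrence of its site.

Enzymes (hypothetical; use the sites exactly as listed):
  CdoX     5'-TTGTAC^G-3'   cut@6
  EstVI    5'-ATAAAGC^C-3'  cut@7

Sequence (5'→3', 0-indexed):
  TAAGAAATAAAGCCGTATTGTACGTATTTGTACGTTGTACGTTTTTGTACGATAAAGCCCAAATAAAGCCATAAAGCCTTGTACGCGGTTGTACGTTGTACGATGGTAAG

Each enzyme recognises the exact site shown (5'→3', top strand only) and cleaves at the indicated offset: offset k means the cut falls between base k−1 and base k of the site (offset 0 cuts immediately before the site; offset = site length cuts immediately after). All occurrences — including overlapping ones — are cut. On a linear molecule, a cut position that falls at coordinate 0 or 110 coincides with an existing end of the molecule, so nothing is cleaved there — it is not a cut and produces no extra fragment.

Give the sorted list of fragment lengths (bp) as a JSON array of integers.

Per-enzyme occurrences:
  CdoX TTGTACG/6: at [17, 27, 34, 44, 78, 88, 95] ⇒ [23, 33, 40, 50, 84, 94, 101]
  EstVI ATAAAGCC/7: at [6, 51, 62, 70] ⇒ [13, 58, 69, 77]

Pooled cuts: [13, 23, 33, 40, 50, 58, 69, 77, 84, 94, 101]

Fragment lengths:
  [0,13): 13 bp
  [13,23): 10 bp
  [23,33): 10 bp
  [33,40): 7 bp
  [40,50): 10 bp
  [50,58): 8 bp
  [58,69): 11 bp
  [69,77): 8 bp
  [77,84): 7 bp
  [84,94): 10 bp
  [94,101): 7 bp
  [101,110): 9 bp

[7,7,7,8,8,9,10,10,10,10,11,13]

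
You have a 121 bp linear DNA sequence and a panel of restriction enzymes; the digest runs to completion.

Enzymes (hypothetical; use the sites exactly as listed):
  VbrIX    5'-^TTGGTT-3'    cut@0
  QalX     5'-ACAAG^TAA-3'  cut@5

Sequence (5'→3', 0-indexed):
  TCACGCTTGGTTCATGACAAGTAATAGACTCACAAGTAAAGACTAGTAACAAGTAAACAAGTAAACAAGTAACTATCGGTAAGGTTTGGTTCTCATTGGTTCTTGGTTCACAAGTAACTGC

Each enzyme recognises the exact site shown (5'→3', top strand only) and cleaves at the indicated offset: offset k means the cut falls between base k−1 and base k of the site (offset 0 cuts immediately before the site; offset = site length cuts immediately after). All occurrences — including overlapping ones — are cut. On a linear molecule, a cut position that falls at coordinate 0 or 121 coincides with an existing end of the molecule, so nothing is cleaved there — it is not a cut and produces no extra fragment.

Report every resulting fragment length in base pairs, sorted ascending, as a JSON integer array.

[6,7,7,8,8,10,12,15,15,16,17]

Scan for sites:
  VbrIX TTGGTT/0: at [6, 85, 95, 102] ⇒ [6, 85, 95, 102]
  QalX ACAAGTAA/5: at [16, 31, 48, 56, 64, 109] ⇒ [21, 36, 53, 61, 69, 114]

Pooled cuts: [6, 21, 36, 53, 61, 69, 85, 95, 102, 114]

Fragments:
  [0,6): 6 bp
  [6,21): 15 bp
  [21,36): 15 bp
  [36,53): 17 bp
  [53,61): 8 bp
  [61,69): 8 bp
  [69,85): 16 bp
  [85,95): 10 bp
  [95,102): 7 bp
  [102,114): 12 bp
  [114,121): 7 bp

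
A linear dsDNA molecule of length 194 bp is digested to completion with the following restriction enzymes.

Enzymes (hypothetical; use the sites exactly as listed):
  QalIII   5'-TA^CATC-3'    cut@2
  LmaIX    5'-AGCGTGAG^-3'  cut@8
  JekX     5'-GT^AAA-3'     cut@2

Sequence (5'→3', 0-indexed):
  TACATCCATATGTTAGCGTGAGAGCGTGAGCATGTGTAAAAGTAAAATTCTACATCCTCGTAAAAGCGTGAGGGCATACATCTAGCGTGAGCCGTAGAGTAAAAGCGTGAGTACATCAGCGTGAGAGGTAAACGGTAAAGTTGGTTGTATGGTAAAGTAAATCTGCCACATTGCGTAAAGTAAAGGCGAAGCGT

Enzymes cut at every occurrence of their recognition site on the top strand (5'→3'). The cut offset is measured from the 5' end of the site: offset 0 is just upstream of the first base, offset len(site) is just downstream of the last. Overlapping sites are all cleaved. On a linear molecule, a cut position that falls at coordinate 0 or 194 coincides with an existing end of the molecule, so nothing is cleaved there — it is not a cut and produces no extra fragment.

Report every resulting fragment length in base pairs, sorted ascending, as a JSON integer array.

[2,2,4,5,5,6,6,7,7,8,9,9,9,11,11,12,13,13,17,18,20]

Site scan:
  QalIII TACATC/2: at [0, 50, 76, 111] ⇒ [2, 52, 78, 113]
  LmaIX AGCGTGAG/8: at [14, 22, 64, 83, 103, 117] ⇒ [22, 30, 72, 91, 111, 125]
  JekX GTAAA/2: at [35, 41, 59, 98, 127, 134, 151, 156, 174, 179] ⇒ [37, 43, 61, 100, 129, 136, 153, 158, 176, 181]

Pooled cuts: [2, 22, 30, 37, 43, 52, 61, 72, 78, 91, 100, 111, 113, 125, 129, 136, 153, 158, 176, 181]

Fragments:
  [0,2): 2 bp
  [2,22): 20 bp
  [22,30): 8 bp
  [30,37): 7 bp
  [37,43): 6 bp
  [43,52): 9 bp
  [52,61): 9 bp
  [61,72): 11 bp
  [72,78): 6 bp
  [78,91): 13 bp
  [91,100): 9 bp
  [100,111): 11 bp
  [111,113): 2 bp
  [113,125): 12 bp
  [125,129): 4 bp
  [129,136): 7 bp
  [136,153): 17 bp
  [153,158): 5 bp
  [158,176): 18 bp
  [176,181): 5 bp
  [181,194): 13 bp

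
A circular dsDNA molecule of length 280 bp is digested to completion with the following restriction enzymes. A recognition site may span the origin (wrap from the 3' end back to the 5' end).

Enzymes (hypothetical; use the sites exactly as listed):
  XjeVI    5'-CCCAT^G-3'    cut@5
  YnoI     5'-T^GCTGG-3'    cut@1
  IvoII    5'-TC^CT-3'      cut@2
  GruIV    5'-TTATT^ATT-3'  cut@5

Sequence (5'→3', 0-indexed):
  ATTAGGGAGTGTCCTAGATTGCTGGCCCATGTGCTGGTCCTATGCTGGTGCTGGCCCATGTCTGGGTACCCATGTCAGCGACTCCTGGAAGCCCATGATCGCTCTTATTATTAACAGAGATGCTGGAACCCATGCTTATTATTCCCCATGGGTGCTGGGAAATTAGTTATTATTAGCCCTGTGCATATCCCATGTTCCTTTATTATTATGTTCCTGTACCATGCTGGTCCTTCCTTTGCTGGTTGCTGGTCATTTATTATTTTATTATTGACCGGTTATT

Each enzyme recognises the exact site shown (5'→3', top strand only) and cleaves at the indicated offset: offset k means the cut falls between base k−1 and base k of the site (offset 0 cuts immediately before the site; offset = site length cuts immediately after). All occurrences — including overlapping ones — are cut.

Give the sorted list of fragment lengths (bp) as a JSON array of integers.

Site scan:
  XjeVI (CCCATG, off=5): starts [25, 54, 68, 91, 128, 144, 188] → cuts [30, 59, 73, 96, 133, 149, 193]
  YnoI (TGCTGG, off=1): starts [19, 31, 42, 48, 120, 152, 221, 236, 243] → cuts [20, 32, 43, 49, 121, 153, 222, 237, 244]
  IvoII (TCCT, off=2): starts [11, 37, 82, 195, 211, 227, 231] → cuts [13, 39, 84, 197, 213, 229, 233]
  GruIV (TTATTATT, off=5): starts [104, 135, 166, 199, 253, 261, 275] → cuts [0, 109, 140, 171, 204, 258, 266]

All cut coordinates (distinct, sorted): [0, 13, 20, 30, 32, 39, 43, 49, 59, 73, 84, 96, 109, 121, 133, 140, 149, 153, 171, 193, 197, 204, 213, 222, 229, 233, 237, 244, 258, 266]

Fragments:
  0→13: 13 bp
  13→20: 7 bp
  20→30: 10 bp
  30→32: 2 bp
  32→39: 7 bp
  39→43: 4 bp
  43→49: 6 bp
  49→59: 10 bp
  59→73: 14 bp
  73→84: 11 bp
  84→96: 12 bp
  96→109: 13 bp
  109→121: 12 bp
  121→133: 12 bp
  133→140: 7 bp
  140→149: 9 bp
  149→153: 4 bp
  153→171: 18 bp
  171→193: 22 bp
  193→197: 4 bp
  197→204: 7 bp
  204→213: 9 bp
  213→222: 9 bp
  222→229: 7 bp
  229→233: 4 bp
  233→237: 4 bp
  237→244: 7 bp
  244→258: 14 bp
  258→266: 8 bp
  266→0 (wrap): 280-266+0 = 14 bp

[2,4,4,4,4,4,6,7,7,7,7,7,7,8,9,9,9,10,10,11,12,12,12,13,13,14,14,14,18,22]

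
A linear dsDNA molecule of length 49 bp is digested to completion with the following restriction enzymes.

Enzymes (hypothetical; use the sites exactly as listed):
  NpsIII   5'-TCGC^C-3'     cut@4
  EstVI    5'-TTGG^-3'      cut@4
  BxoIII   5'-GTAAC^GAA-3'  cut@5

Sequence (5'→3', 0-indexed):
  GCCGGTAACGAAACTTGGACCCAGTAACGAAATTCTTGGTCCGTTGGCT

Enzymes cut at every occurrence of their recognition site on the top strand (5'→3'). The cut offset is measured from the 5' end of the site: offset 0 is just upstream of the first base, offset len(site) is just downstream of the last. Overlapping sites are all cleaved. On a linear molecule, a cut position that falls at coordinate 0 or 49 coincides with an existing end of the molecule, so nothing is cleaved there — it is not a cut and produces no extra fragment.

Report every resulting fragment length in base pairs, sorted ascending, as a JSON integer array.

[2,8,9,9,10,11]

Site scan:
  NpsIII (TCGCC, off=4): no sites
  EstVI TTGG/4: at [14, 35, 43] ⇒ [18, 39, 47]
  BxoIII GTAACGAA/5: at [4, 23] ⇒ [9, 28]

All cut coordinates (distinct, sorted): [9, 18, 28, 39, 47]

Fragment lengths:
  [0,9): 9 bp
  [9,18): 9 bp
  [18,28): 10 bp
  [28,39): 11 bp
  [39,47): 8 bp
  [47,49): 2 bp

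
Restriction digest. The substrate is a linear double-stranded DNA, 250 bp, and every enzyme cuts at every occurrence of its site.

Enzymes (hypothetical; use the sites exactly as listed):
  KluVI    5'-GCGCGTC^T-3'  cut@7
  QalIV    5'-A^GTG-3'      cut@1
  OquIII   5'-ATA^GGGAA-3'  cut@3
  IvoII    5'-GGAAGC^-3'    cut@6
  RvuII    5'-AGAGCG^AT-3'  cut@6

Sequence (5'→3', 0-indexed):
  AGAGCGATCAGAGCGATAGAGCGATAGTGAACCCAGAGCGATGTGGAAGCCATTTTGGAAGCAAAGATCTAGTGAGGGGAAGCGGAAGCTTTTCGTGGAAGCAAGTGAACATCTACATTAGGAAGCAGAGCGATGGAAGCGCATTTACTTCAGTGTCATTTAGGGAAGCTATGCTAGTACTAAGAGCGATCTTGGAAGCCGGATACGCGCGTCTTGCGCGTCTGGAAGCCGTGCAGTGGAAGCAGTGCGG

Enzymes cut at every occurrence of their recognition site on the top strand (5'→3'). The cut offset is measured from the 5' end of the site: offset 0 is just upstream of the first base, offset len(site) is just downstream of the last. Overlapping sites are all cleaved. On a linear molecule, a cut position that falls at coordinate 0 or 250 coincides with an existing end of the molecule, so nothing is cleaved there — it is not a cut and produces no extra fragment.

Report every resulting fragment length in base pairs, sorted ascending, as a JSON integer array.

Site scan:
  KluVI GCGCGTCT/7: at [206, 215] ⇒ [213, 222]
  QalIV AGTG/1: at [25, 70, 103, 151, 234, 243] ⇒ [26, 71, 104, 152, 235, 244]
  OquIII (ATAGGGAA, off=3): no sites
  IvoII GGAAGC/6: at [44, 56, 77, 83, 96, 120, 134, 163, 193, 223, 237] ⇒ [50, 62, 83, 89, 102, 126, 140, 169, 199, 229, 243]
  RvuII AGAGCGAT/6: at [0, 9, 17, 34, 126, 182] ⇒ [6, 15, 23, 40, 132, 188]

Pooled cuts: [6, 15, 23, 26, 40, 50, 62, 71, 83, 89, 102, 104, 126, 132, 140, 152, 169, 188, 199, 213, 222, 229, 235, 243, 244]

Fragments:
  [0,6): 6 bp
  [6,15): 9 bp
  [15,23): 8 bp
  [23,26): 3 bp
  [26,40): 14 bp
  [40,50): 10 bp
  [50,62): 12 bp
  [62,71): 9 bp
  [71,83): 12 bp
  [83,89): 6 bp
  [89,102): 13 bp
  [102,104): 2 bp
  [104,126): 22 bp
  [126,132): 6 bp
  [132,140): 8 bp
  [140,152): 12 bp
  [152,169): 17 bp
  [169,188): 19 bp
  [188,199): 11 bp
  [199,213): 14 bp
  [213,222): 9 bp
  [222,229): 7 bp
  [229,235): 6 bp
  [235,243): 8 bp
  [243,244): 1 bp
  [244,250): 6 bp

[1,2,3,6,6,6,6,6,7,8,8,8,9,9,9,10,11,12,12,12,13,14,14,17,19,22]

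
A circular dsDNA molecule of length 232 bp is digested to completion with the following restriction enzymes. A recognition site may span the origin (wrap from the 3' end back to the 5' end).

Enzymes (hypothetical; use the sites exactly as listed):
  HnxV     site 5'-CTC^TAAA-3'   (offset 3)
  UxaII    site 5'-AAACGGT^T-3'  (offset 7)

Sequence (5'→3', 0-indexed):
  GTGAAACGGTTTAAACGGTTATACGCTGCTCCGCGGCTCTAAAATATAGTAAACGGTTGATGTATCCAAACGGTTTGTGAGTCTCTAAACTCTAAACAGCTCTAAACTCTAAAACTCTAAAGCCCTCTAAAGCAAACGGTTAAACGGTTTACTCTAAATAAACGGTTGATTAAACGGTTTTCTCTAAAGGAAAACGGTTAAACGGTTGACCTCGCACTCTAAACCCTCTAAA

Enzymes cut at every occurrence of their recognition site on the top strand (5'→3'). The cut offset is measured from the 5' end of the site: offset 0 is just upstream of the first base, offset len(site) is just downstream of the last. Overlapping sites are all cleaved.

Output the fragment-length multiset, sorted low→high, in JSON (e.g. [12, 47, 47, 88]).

[6,6,7,7,8,8,8,9,9,10,10,11,12,12,13,13,14,14,17,18,20]

Per-enzyme occurrences:
  HnxV (CTCTAAA, off=3): starts [36, 82, 89, 99, 106, 114, 124, 151, 181, 216, 225] → cuts [39, 85, 92, 102, 109, 117, 127, 154, 184, 219, 228]
  UxaII (AAACGGTT, off=7): starts [3, 12, 50, 67, 133, 141, 159, 171, 191, 199] → cuts [10, 19, 57, 74, 140, 148, 166, 178, 198, 206]

Pooled cuts: [10, 19, 39, 57, 74, 85, 92, 102, 109, 117, 127, 140, 148, 154, 166, 178, 184, 198, 206, 219, 228]

Fragment lengths:
  10→19: 9 bp
  19→39: 20 bp
  39→57: 18 bp
  57→74: 17 bp
  74→85: 11 bp
  85→92: 7 bp
  92→102: 10 bp
  102→109: 7 bp
  109→117: 8 bp
  117→127: 10 bp
  127→140: 13 bp
  140→148: 8 bp
  148→154: 6 bp
  154→166: 12 bp
  166→178: 12 bp
  178→184: 6 bp
  184→198: 14 bp
  198→206: 8 bp
  206→219: 13 bp
  219→228: 9 bp
  228→10 (wrap): 232-228+10 = 14 bp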